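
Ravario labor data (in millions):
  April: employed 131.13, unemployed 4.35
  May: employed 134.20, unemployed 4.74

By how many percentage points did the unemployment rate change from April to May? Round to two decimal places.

The unemployment rate changed by +0.20 percentage points.

April: labor force = 131.13 + 4.35 = 135.48; u = 4.35/135.48 = 3.21%.
May: labor force = 134.20 + 4.74 = 138.94; u = 4.74/138.94 = 3.41%.
Change = 3.41% − 3.21% = +0.20 pp.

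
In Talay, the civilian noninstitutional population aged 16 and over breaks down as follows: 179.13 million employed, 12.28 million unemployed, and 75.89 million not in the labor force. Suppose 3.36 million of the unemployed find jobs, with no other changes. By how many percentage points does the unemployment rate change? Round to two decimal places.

Initially, labor force = 179.13 + 12.28 = 191.41 million, so u = 12.28/191.41 = 6.42%.
After the change, unemployed falls and employed rises by 3.36; labor force unchanged → E = 182.49, U = 8.92, labor force = 191.41 million.
New unemployment rate = 8.92 / 191.41 = 4.66%.
Change = 4.66% − 6.42% = −1.76 percentage points.

The unemployment rate changes by −1.76 percentage points.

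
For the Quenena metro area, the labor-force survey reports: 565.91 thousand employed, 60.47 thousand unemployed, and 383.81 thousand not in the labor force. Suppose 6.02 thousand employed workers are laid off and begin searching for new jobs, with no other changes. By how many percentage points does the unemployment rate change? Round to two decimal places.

The unemployment rate changes by +0.96 percentage points.

Initially, labor force = 565.91 + 60.47 = 626.38 thousand, so u = 60.47/626.38 = 9.65%.
After the change, employed falls and unemployed rises by 6.02; labor force unchanged → E = 559.89, U = 66.49, labor force = 626.38 thousand.
New unemployment rate = 66.49 / 626.38 = 10.61%.
Change = 10.61% − 9.65% = +0.96 percentage points.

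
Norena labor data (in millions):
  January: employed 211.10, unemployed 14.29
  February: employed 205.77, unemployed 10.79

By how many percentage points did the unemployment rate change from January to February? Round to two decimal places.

The unemployment rate changed by −1.36 percentage points.

January: labor force = 211.10 + 14.29 = 225.39; u = 14.29/225.39 = 6.34%.
February: labor force = 205.77 + 10.79 = 216.56; u = 10.79/216.56 = 4.98%.
Change = 4.98% − 6.34% = −1.36 pp.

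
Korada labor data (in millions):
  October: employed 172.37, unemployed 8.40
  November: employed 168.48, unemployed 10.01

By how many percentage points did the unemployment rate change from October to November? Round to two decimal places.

The unemployment rate changed by +0.96 percentage points.

October: labor force = 172.37 + 8.40 = 180.77; u = 8.40/180.77 = 4.65%.
November: labor force = 168.48 + 10.01 = 178.49; u = 10.01/178.49 = 5.61%.
Change = 5.61% − 4.65% = +0.96 pp.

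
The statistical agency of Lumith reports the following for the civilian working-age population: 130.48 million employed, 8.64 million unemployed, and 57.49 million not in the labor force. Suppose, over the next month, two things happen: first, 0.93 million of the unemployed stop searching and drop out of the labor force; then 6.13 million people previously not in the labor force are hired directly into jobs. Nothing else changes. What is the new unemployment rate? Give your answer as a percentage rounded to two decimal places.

Initially, labor force = 130.48 + 8.64 = 139.12 million, so u = 8.64/139.12 = 6.21%.
After the first change, unemployed and labor force both fall by 0.93 → E = 130.48, U = 7.71, labor force = 138.19 million.
After the second change, employed and labor force both rise by 6.13; unemployed unchanged → E = 136.61, U = 7.71, labor force = 144.32 million.
New unemployment rate = 7.71 / 144.32 = 5.34%.

New unemployment rate ≈ 5.34%.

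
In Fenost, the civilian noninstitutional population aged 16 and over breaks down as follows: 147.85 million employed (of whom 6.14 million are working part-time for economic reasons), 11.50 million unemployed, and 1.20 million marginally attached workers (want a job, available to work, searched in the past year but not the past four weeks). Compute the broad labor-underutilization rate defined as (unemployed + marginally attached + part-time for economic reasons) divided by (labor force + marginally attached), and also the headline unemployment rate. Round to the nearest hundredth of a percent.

Broad underutilization rate ≈ 11.73%; headline unemployment rate ≈ 7.22%.

Labor force = 147.85 + 11.50 = 159.35 million.
Numerator = 11.50 + 1.20 + 6.14 = 18.84 million.
Denominator = 159.35 + 1.20 = 160.55 million.
Broad rate = 18.84 / 160.55 = 11.73%.
Headline unemployment rate = 11.50 / 159.35 = 7.22%.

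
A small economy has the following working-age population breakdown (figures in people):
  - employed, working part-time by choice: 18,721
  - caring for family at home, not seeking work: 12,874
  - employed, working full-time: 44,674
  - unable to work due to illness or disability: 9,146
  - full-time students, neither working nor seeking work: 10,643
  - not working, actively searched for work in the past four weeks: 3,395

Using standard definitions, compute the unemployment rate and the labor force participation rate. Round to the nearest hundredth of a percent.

Unemployment rate ≈ 5.08%; labor force participation rate ≈ 67.16%.

Employed = 18,721 + 44,674 = 63,395.
Unemployed = 3,395.
Labor force = 63,395 + 3,395 = 66,790.
Not in labor force = 12,874 + 9,146 + 10,643 = 32,663 (those not working and not actively searching are outside the labor force).
Civilian working-age population = 66,790 + 32,663 = 99,453.
Unemployment rate = 3,395 / 66,790 = 5.08%.
Labor force participation rate = 66,790 / 99,453 = 67.16%.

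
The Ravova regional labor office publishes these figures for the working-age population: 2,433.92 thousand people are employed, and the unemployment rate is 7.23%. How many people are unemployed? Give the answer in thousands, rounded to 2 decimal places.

About 189.69 thousand are unemployed.

Let U be the number unemployed. The labor force is E + U, and U/(E+U) = 0.0723.
So U = 0.0723 × 2,433.92 / (1 − 0.0723) = 175.9724 / 0.9277 ≈ 189.69 thousand.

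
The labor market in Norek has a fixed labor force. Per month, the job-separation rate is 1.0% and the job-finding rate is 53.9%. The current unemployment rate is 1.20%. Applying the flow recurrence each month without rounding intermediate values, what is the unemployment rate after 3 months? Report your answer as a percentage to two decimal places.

With a fixed labor force, u_{t+1} = u_t + s·(1−u_t) − f·u_t = u_t·(1−s−f) + s.
Here 1−s−f = 0.451 and s = 0.010.
u_1 = 0.012000 × 0.451 + 0.010 = 0.015412.
u_2 = 0.015412 × 0.451 + 0.010 = 0.016951.
u_3 = 0.016951 × 0.451 + 0.010 = 0.017645.

Unemployment rate after three months ≈ 1.76%.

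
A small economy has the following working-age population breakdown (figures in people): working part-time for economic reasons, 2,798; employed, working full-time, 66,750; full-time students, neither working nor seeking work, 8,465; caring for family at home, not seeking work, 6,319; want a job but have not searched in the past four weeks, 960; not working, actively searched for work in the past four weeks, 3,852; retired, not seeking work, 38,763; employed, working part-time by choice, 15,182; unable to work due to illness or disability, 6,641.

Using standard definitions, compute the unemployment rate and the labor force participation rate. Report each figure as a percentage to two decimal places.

Unemployment rate ≈ 4.35%; labor force participation rate ≈ 59.16%.

Employed = 2,798 + 66,750 + 15,182 = 84,730 (anyone who worked, including part-time for economic reasons, counts as employed).
Unemployed = 3,852.
Labor force = 84,730 + 3,852 = 88,582.
Not in labor force = 8,465 + 6,319 + 960 + 38,763 + 6,641 = 61,148 (those not working and not actively searching are outside the labor force — including those who want a job but have given up searching).
Civilian working-age population = 88,582 + 61,148 = 149,730.
Unemployment rate = 3,852 / 88,582 = 4.35%.
Labor force participation rate = 88,582 / 149,730 = 59.16%.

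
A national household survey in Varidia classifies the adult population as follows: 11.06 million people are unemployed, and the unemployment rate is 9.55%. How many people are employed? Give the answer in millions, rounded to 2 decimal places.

Labor force = U / u = 11.06 / 0.0955 ≈ 115.81 million.
Employed = labor force − unemployed = 115.81 − 11.06 = 104.75 million.

About 104.75 million are employed.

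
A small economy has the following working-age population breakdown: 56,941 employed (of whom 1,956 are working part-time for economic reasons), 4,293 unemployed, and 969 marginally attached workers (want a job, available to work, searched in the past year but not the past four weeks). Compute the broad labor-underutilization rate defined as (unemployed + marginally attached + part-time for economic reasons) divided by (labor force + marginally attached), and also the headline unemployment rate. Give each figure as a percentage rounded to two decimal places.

Labor force = 56,941 + 4,293 = 61,234.
Numerator = 4,293 + 969 + 1,956 = 7,218.
Denominator = 61,234 + 969 = 62,203.
Broad rate = 7,218 / 62,203 = 11.60%.
Headline unemployment rate = 4,293 / 61,234 = 7.01%.

Broad underutilization rate ≈ 11.60%; headline unemployment rate ≈ 7.01%.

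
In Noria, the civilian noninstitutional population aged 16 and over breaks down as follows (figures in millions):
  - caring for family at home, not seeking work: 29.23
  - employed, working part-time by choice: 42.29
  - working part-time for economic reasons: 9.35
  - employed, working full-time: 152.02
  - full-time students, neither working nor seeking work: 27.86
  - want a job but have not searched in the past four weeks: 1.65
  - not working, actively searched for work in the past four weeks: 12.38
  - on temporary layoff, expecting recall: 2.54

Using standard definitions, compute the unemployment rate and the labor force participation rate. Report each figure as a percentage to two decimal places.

Employed = 42.29 + 9.35 + 152.02 = 203.66 million (anyone who worked, including part-time for economic reasons, counts as employed).
Unemployed = 12.38 + 2.54 = 14.92 million (jobless and actively searching, or on temporary layoff).
Labor force = 203.66 + 14.92 = 218.58 million.
Not in labor force = 29.23 + 27.86 + 1.65 = 58.74 million (those not working and not actively searching are outside the labor force — including those who want a job but have given up searching).
Civilian working-age population = 218.58 + 58.74 = 277.32 million.
Unemployment rate = 14.92 / 218.58 = 6.83%.
Labor force participation rate = 218.58 / 277.32 = 78.82%.

Unemployment rate ≈ 6.83%; labor force participation rate ≈ 78.82%.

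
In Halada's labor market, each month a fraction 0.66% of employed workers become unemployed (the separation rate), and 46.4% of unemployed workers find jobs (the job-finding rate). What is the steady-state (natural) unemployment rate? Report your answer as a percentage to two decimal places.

Steady-state unemployment rate ≈ 1.40%.

At steady state the flows balance: s·E = f·U, so U/(E+U) = s/(s+f).
u* = 0.66 / (0.66 + 46.4) = 0.66 / 47.06 = 1.40%.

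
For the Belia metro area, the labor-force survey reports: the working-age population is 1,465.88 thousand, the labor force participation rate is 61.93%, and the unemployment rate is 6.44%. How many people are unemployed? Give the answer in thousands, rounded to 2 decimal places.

About 58.46 thousand are unemployed.

Labor force = 0.6193 × 1,465.88 = 907.82 thousand.
Unemployed = 0.0644 × 907.82 ≈ 58.46 thousand.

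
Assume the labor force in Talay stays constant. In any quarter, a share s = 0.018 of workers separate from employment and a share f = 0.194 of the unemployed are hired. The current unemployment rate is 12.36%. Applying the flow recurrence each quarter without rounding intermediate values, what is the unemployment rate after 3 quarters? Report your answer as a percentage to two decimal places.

Unemployment rate after three quarters ≈ 10.38%.

With a fixed labor force, u_{t+1} = u_t + s·(1−u_t) − f·u_t = u_t·(1−s−f) + s.
Here 1−s−f = 0.788 and s = 0.018.
u_1 = 0.123600 × 0.788 + 0.018 = 0.115397.
u_2 = 0.115397 × 0.788 + 0.018 = 0.108933.
u_3 = 0.108933 × 0.788 + 0.018 = 0.103839.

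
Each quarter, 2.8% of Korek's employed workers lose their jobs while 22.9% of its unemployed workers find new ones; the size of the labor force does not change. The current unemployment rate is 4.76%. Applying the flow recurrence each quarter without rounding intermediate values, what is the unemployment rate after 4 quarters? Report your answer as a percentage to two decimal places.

Unemployment rate after four quarters ≈ 9.03%.

With a fixed labor force, u_{t+1} = u_t + s·(1−u_t) − f·u_t = u_t·(1−s−f) + s.
Here 1−s−f = 0.743 and s = 0.028.
u_1 = 0.047600 × 0.743 + 0.028 = 0.063367.
u_2 = 0.063367 × 0.743 + 0.028 = 0.075082.
u_3 = 0.075082 × 0.743 + 0.028 = 0.083786.
u_4 = 0.083786 × 0.743 + 0.028 = 0.090253.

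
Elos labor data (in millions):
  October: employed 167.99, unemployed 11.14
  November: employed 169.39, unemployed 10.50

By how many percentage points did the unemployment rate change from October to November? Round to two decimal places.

The unemployment rate changed by −0.38 percentage points.

October: labor force = 167.99 + 11.14 = 179.13; u = 11.14/179.13 = 6.22%.
November: labor force = 169.39 + 10.50 = 179.89; u = 10.50/179.89 = 5.84%.
Change = 5.84% − 6.22% = −0.38 pp.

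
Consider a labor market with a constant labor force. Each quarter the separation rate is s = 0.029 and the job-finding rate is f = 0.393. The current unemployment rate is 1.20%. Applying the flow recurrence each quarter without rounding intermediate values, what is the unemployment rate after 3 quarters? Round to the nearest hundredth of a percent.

Unemployment rate after three quarters ≈ 5.78%.

With a fixed labor force, u_{t+1} = u_t + s·(1−u_t) − f·u_t = u_t·(1−s−f) + s.
Here 1−s−f = 0.578 and s = 0.029.
u_1 = 0.012000 × 0.578 + 0.029 = 0.035936.
u_2 = 0.035936 × 0.578 + 0.029 = 0.049771.
u_3 = 0.049771 × 0.578 + 0.029 = 0.057768.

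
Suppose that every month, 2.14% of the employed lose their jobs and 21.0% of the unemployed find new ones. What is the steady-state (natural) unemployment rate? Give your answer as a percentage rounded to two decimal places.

Steady-state unemployment rate ≈ 9.25%.

At steady state the flows balance: s·E = f·U, so U/(E+U) = s/(s+f).
u* = 2.14 / (2.14 + 21.0) = 2.14 / 23.14 = 9.25%.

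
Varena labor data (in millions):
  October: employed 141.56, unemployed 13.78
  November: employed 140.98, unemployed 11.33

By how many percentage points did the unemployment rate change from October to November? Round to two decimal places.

The unemployment rate changed by −1.43 percentage points.

October: labor force = 141.56 + 13.78 = 155.34; u = 13.78/155.34 = 8.87%.
November: labor force = 140.98 + 11.33 = 152.31; u = 11.33/152.31 = 7.44%.
Change = 7.44% − 8.87% = −1.43 pp.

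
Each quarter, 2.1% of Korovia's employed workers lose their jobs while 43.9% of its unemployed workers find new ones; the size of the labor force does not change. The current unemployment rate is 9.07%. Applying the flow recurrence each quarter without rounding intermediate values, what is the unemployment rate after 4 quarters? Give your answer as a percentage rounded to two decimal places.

Unemployment rate after four quarters ≈ 4.95%.

With a fixed labor force, u_{t+1} = u_t + s·(1−u_t) − f·u_t = u_t·(1−s−f) + s.
Here 1−s−f = 0.540 and s = 0.021.
u_1 = 0.090700 × 0.540 + 0.021 = 0.069978.
u_2 = 0.069978 × 0.540 + 0.021 = 0.058788.
u_3 = 0.058788 × 0.540 + 0.021 = 0.052746.
u_4 = 0.052746 × 0.540 + 0.021 = 0.049483.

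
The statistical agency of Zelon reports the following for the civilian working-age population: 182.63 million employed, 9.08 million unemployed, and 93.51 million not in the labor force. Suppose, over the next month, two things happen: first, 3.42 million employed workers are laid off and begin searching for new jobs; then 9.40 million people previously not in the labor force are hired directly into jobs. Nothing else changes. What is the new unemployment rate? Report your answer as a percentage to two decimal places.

New unemployment rate ≈ 6.22%.

Initially, labor force = 182.63 + 9.08 = 191.71 million, so u = 9.08/191.71 = 4.74%.
After the first change, employed falls and unemployed rises by 3.42; labor force unchanged → E = 179.21, U = 12.50, labor force = 191.71 million.
After the second change, employed and labor force both rise by 9.40; unemployed unchanged → E = 188.61, U = 12.50, labor force = 201.11 million.
New unemployment rate = 12.50 / 201.11 = 6.22%.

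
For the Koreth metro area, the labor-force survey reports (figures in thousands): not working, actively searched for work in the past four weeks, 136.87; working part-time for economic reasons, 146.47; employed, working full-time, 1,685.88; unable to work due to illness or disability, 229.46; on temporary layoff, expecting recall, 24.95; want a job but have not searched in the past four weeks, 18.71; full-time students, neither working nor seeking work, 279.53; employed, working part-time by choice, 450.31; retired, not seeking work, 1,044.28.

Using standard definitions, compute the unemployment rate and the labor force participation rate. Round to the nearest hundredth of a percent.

Employed = 146.47 + 1,685.88 + 450.31 = 2,282.66 thousand (anyone who worked, including part-time for economic reasons, counts as employed).
Unemployed = 136.87 + 24.95 = 161.82 thousand (jobless and actively searching, or on temporary layoff).
Labor force = 2,282.66 + 161.82 = 2,444.48 thousand.
Not in labor force = 229.46 + 18.71 + 279.53 + 1,044.28 = 1,571.98 thousand (those not working and not actively searching are outside the labor force — including those who want a job but have given up searching).
Civilian working-age population = 2,444.48 + 1,571.98 = 4,016.46 thousand.
Unemployment rate = 161.82 / 2,444.48 = 6.62%.
Labor force participation rate = 2,444.48 / 4,016.46 = 60.86%.

Unemployment rate ≈ 6.62%; labor force participation rate ≈ 60.86%.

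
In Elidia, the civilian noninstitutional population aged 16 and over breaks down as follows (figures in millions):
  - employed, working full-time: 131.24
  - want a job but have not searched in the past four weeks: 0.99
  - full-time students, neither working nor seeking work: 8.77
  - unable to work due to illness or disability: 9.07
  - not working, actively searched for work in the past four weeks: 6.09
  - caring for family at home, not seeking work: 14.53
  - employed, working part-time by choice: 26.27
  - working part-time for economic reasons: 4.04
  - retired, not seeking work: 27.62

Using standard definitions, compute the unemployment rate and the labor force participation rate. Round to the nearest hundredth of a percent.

Unemployment rate ≈ 3.63%; labor force participation rate ≈ 73.33%.

Employed = 131.24 + 26.27 + 4.04 = 161.55 million (anyone who worked, including part-time for economic reasons, counts as employed).
Unemployed = 6.09 million.
Labor force = 161.55 + 6.09 = 167.64 million.
Not in labor force = 0.99 + 8.77 + 9.07 + 14.53 + 27.62 = 60.98 million (those not working and not actively searching are outside the labor force — including those who want a job but have given up searching).
Civilian working-age population = 167.64 + 60.98 = 228.62 million.
Unemployment rate = 6.09 / 167.64 = 3.63%.
Labor force participation rate = 167.64 / 228.62 = 73.33%.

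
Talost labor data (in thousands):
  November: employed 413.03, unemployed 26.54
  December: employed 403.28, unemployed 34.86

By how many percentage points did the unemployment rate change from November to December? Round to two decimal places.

The unemployment rate changed by +1.92 percentage points.

November: labor force = 413.03 + 26.54 = 439.57; u = 26.54/439.57 = 6.04%.
December: labor force = 403.28 + 34.86 = 438.14; u = 34.86/438.14 = 7.96%.
Change = 7.96% − 6.04% = +1.92 pp.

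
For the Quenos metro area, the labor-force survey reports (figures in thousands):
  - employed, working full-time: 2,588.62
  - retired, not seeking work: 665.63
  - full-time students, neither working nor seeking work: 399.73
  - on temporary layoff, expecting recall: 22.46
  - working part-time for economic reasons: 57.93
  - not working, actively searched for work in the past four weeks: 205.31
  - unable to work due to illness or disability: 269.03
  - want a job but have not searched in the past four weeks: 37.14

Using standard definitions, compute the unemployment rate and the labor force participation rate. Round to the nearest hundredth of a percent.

Employed = 2,588.62 + 57.93 = 2,646.55 thousand (anyone who worked, including part-time for economic reasons, counts as employed).
Unemployed = 22.46 + 205.31 = 227.77 thousand (jobless and actively searching, or on temporary layoff).
Labor force = 2,646.55 + 227.77 = 2,874.32 thousand.
Not in labor force = 665.63 + 399.73 + 269.03 + 37.14 = 1,371.53 thousand (those not working and not actively searching are outside the labor force — including those who want a job but have given up searching).
Civilian working-age population = 2,874.32 + 1,371.53 = 4,245.85 thousand.
Unemployment rate = 227.77 / 2,874.32 = 7.92%.
Labor force participation rate = 2,874.32 / 4,245.85 = 67.70%.

Unemployment rate ≈ 7.92%; labor force participation rate ≈ 67.70%.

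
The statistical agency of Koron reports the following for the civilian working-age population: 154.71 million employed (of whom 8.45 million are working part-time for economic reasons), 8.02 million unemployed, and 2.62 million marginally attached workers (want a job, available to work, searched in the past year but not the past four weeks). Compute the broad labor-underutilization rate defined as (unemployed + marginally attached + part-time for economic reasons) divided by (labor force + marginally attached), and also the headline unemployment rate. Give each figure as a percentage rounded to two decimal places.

Broad underutilization rate ≈ 11.55%; headline unemployment rate ≈ 4.93%.

Labor force = 154.71 + 8.02 = 162.73 million.
Numerator = 8.02 + 2.62 + 8.45 = 19.09 million.
Denominator = 162.73 + 2.62 = 165.35 million.
Broad rate = 19.09 / 165.35 = 11.55%.
Headline unemployment rate = 8.02 / 162.73 = 4.93%.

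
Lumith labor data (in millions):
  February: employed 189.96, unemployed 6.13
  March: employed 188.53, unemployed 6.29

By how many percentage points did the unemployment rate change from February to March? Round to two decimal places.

The unemployment rate changed by +0.10 percentage points.

February: labor force = 189.96 + 6.13 = 196.09; u = 6.13/196.09 = 3.13%.
March: labor force = 188.53 + 6.29 = 194.82; u = 6.29/194.82 = 3.23%.
Change = 3.23% − 3.13% = +0.10 pp.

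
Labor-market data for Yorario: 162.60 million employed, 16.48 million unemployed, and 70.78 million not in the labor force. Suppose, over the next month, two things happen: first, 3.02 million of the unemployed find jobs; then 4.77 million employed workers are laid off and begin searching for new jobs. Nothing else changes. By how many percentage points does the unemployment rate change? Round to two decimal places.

The unemployment rate changes by +0.98 percentage points.

Initially, labor force = 162.60 + 16.48 = 179.08 million, so u = 16.48/179.08 = 9.20%.
After the first change, unemployed falls and employed rises by 3.02; labor force unchanged → E = 165.62, U = 13.46, labor force = 179.08 million.
After the second change, employed falls and unemployed rises by 4.77; labor force unchanged → E = 160.85, U = 18.23, labor force = 179.08 million.
New unemployment rate = 18.23 / 179.08 = 10.18%.
Change = 10.18% − 9.20% = +0.98 percentage points.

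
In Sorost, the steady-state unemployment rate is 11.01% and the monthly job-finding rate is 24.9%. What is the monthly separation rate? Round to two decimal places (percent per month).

From u* = s/(s+f): s = u·f/(1−u).
s = 0.1101 × 24.9 / (1 − 0.1101) = 2.7415 / 0.8899 ≈ 3.08% per month.

Separation rate ≈ 3.08% per month.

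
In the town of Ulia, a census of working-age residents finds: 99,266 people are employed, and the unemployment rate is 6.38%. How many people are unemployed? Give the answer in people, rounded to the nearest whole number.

About 6,765 are unemployed.

Let U be the number unemployed. The labor force is E + U, and U/(E+U) = 0.0638.
So U = 0.0638 × 99,266 / (1 − 0.0638) = 6333.17 / 0.9362 ≈ 6,765.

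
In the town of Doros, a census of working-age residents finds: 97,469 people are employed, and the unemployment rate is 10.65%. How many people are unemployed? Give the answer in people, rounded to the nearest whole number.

About 11,618 are unemployed.

Let U be the number unemployed. The labor force is E + U, and U/(E+U) = 0.1065.
So U = 0.1065 × 97,469 / (1 − 0.1065) = 10380.45 / 0.8935 ≈ 11,618.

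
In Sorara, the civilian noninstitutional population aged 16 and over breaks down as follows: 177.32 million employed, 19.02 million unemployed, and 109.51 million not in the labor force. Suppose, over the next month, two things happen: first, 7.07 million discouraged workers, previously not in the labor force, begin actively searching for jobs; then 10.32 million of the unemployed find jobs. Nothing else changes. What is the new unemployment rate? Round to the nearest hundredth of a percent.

Initially, labor force = 177.32 + 19.02 = 196.34 million, so u = 19.02/196.34 = 9.69%.
After the first change, unemployed and labor force both rise by 7.07 → E = 177.32, U = 26.09, labor force = 203.41 million.
After the second change, unemployed falls and employed rises by 10.32; labor force unchanged → E = 187.64, U = 15.77, labor force = 203.41 million.
New unemployment rate = 15.77 / 203.41 = 7.75%.

New unemployment rate ≈ 7.75%.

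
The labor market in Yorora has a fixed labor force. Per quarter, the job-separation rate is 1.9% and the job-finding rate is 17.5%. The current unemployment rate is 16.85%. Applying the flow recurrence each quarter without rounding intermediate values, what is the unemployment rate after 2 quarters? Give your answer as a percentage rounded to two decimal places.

Unemployment rate after two quarters ≈ 14.38%.

With a fixed labor force, u_{t+1} = u_t + s·(1−u_t) − f·u_t = u_t·(1−s−f) + s.
Here 1−s−f = 0.806 and s = 0.019.
u_1 = 0.168500 × 0.806 + 0.019 = 0.154811.
u_2 = 0.154811 × 0.806 + 0.019 = 0.143778.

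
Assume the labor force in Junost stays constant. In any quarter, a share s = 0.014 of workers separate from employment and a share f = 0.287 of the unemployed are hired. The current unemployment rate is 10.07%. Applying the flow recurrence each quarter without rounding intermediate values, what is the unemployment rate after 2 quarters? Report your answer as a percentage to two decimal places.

With a fixed labor force, u_{t+1} = u_t + s·(1−u_t) − f·u_t = u_t·(1−s−f) + s.
Here 1−s−f = 0.699 and s = 0.014.
u_1 = 0.100700 × 0.699 + 0.014 = 0.084389.
u_2 = 0.084389 × 0.699 + 0.014 = 0.072988.

Unemployment rate after two quarters ≈ 7.30%.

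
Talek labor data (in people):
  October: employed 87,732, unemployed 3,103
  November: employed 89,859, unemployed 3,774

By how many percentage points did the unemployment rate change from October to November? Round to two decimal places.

October: labor force = 87,732 + 3,103 = 90,835; u = 3,103/90,835 = 3.42%.
November: labor force = 89,859 + 3,774 = 93,633; u = 3,774/93,633 = 4.03%.
Change = 4.03% − 3.42% = +0.61 pp.

The unemployment rate changed by +0.61 percentage points.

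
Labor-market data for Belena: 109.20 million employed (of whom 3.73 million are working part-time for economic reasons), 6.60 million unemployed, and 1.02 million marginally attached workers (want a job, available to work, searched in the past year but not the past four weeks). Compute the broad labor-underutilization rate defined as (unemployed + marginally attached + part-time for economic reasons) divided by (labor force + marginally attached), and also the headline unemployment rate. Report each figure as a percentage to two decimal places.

Broad underutilization rate ≈ 9.72%; headline unemployment rate ≈ 5.70%.

Labor force = 109.20 + 6.60 = 115.80 million.
Numerator = 6.60 + 1.02 + 3.73 = 11.35 million.
Denominator = 115.80 + 1.02 = 116.82 million.
Broad rate = 11.35 / 116.82 = 9.72%.
Headline unemployment rate = 6.60 / 115.80 = 5.70%.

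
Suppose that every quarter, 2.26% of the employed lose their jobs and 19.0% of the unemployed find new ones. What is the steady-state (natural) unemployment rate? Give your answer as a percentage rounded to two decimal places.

Steady-state unemployment rate ≈ 10.63%.

At steady state the flows balance: s·E = f·U, so U/(E+U) = s/(s+f).
u* = 2.26 / (2.26 + 19.0) = 2.26 / 21.26 = 10.63%.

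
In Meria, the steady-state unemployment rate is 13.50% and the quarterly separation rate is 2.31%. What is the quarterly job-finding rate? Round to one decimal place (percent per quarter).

Job-finding rate ≈ 14.8% per quarter.

From u* = s/(s+f): f = s·(1−u)/u.
f = 2.31 × (1 − 0.1350) / 0.1350 = 1.9982 / 0.1350 ≈ 14.8% per quarter.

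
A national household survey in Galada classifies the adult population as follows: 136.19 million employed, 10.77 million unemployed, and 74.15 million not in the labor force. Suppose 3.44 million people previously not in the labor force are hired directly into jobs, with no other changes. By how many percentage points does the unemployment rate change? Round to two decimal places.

Initially, labor force = 136.19 + 10.77 = 146.96 million, so u = 10.77/146.96 = 7.33%.
After the change, employed and labor force both rise by 3.44; unemployed unchanged → E = 139.63, U = 10.77, labor force = 150.40 million.
New unemployment rate = 10.77 / 150.40 = 7.16%.
Change = 7.16% − 7.33% = −0.17 percentage points.

The unemployment rate changes by −0.17 percentage points.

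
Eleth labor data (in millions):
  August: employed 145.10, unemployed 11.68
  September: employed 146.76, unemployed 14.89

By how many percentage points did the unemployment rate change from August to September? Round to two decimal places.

The unemployment rate changed by +1.76 percentage points.

August: labor force = 145.10 + 11.68 = 156.78; u = 11.68/156.78 = 7.45%.
September: labor force = 146.76 + 14.89 = 161.65; u = 14.89/161.65 = 9.21%.
Change = 9.21% − 7.45% = +1.76 pp.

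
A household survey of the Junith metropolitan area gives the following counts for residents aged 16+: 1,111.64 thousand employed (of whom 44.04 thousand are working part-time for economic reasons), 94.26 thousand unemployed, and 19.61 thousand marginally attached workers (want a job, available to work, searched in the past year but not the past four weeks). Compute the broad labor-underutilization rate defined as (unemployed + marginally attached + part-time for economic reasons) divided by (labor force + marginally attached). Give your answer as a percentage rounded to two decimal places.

Broad underutilization rate ≈ 12.89%.

Labor force = 1,111.64 + 94.26 = 1,205.90 thousand.
Numerator = 94.26 + 19.61 + 44.04 = 157.91 thousand.
Denominator = 1,205.90 + 19.61 = 1,225.51 thousand.
Broad rate = 157.91 / 1,225.51 = 12.89%.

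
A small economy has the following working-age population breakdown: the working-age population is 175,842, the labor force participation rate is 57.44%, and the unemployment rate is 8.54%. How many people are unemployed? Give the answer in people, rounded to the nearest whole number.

Labor force = 0.5744 × 175,842 = 101,004.
Unemployed = 0.0854 × 101,004 ≈ 8,626.

About 8,626 are unemployed.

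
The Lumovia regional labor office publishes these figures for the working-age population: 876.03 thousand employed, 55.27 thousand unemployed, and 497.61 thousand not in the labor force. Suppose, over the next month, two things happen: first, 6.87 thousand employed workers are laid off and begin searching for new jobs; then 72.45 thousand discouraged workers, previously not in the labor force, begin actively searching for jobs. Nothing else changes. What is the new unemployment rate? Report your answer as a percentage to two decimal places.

Initially, labor force = 876.03 + 55.27 = 931.30 thousand, so u = 55.27/931.30 = 5.93%.
After the first change, employed falls and unemployed rises by 6.87; labor force unchanged → E = 869.16, U = 62.14, labor force = 931.30 thousand.
After the second change, unemployed and labor force both rise by 72.45 → E = 869.16, U = 134.59, labor force = 1,003.75 thousand.
New unemployment rate = 134.59 / 1,003.75 = 13.41%.

New unemployment rate ≈ 13.41%.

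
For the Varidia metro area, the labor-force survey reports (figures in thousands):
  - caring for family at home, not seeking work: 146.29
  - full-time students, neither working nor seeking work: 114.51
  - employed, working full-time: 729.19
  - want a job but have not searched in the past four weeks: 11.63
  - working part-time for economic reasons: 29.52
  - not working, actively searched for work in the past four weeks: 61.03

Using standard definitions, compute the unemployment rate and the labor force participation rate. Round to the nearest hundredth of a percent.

Unemployment rate ≈ 7.45%; labor force participation rate ≈ 75.06%.

Employed = 729.19 + 29.52 = 758.71 thousand (anyone who worked, including part-time for economic reasons, counts as employed).
Unemployed = 61.03 thousand.
Labor force = 758.71 + 61.03 = 819.74 thousand.
Not in labor force = 146.29 + 114.51 + 11.63 = 272.43 thousand (those not working and not actively searching are outside the labor force — including those who want a job but have given up searching).
Civilian working-age population = 819.74 + 272.43 = 1,092.17 thousand.
Unemployment rate = 61.03 / 819.74 = 7.45%.
Labor force participation rate = 819.74 / 1,092.17 = 75.06%.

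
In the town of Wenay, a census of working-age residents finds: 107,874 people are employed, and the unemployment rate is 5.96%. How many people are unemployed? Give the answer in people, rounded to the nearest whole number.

Let U be the number unemployed. The labor force is E + U, and U/(E+U) = 0.0596.
So U = 0.0596 × 107,874 / (1 − 0.0596) = 6429.29 / 0.9404 ≈ 6,837.

About 6,837 are unemployed.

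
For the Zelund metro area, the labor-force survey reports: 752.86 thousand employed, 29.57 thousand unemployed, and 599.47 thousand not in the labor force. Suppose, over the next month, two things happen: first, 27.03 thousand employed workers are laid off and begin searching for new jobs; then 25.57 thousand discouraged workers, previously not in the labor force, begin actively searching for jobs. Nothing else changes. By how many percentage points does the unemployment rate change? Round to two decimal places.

Initially, labor force = 752.86 + 29.57 = 782.43 thousand, so u = 29.57/782.43 = 3.78%.
After the first change, employed falls and unemployed rises by 27.03; labor force unchanged → E = 725.83, U = 56.60, labor force = 782.43 thousand.
After the second change, unemployed and labor force both rise by 25.57 → E = 725.83, U = 82.17, labor force = 808.00 thousand.
New unemployment rate = 82.17 / 808.00 = 10.17%.
Change = 10.17% − 3.78% = +6.39 percentage points.

The unemployment rate changes by +6.39 percentage points.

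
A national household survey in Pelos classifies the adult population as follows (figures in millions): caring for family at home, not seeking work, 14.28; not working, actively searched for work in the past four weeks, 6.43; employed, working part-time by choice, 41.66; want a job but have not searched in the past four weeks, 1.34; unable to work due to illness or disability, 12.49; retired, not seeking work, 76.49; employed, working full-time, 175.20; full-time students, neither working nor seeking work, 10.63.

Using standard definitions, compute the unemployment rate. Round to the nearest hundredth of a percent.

Unemployment rate ≈ 2.88%.

Employed = 41.66 + 175.20 = 216.86 million.
Unemployed = 6.43 million.
Labor force = 216.86 + 6.43 = 223.29 million.
Unemployment rate = 6.43 / 223.29 = 2.88%.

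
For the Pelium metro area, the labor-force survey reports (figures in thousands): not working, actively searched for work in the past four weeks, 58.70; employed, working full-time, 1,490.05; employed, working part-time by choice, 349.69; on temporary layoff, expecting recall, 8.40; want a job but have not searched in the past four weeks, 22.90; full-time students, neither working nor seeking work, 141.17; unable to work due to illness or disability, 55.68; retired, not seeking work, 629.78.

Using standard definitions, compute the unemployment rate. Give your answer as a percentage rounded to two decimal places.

Employed = 1,490.05 + 349.69 = 1,839.74 thousand.
Unemployed = 58.70 + 8.40 = 67.10 thousand (jobless and actively searching, or on temporary layoff).
Labor force = 1,839.74 + 67.10 = 1,906.84 thousand.
Unemployment rate = 67.10 / 1,906.84 = 3.52%.

Unemployment rate ≈ 3.52%.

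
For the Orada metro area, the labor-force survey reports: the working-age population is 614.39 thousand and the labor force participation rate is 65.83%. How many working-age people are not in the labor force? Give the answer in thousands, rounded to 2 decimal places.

About 209.94 thousand are not in the labor force.

Share not in the labor force = 1 − 0.6583 = 0.3417.
Not in labor force = 0.3417 × 614.39 ≈ 209.94 thousand.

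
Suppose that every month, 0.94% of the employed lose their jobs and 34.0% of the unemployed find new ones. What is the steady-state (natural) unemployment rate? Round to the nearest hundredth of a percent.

Steady-state unemployment rate ≈ 2.69%.

At steady state the flows balance: s·E = f·U, so U/(E+U) = s/(s+f).
u* = 0.94 / (0.94 + 34.0) = 0.94 / 34.94 = 2.69%.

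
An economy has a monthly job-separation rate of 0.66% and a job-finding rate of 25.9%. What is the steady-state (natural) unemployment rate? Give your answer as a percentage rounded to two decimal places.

At steady state the flows balance: s·E = f·U, so U/(E+U) = s/(s+f).
u* = 0.66 / (0.66 + 25.9) = 0.66 / 26.56 = 2.48%.

Steady-state unemployment rate ≈ 2.48%.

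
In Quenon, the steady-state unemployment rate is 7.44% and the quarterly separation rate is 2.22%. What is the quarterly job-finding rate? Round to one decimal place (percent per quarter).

Job-finding rate ≈ 27.6% per quarter.

From u* = s/(s+f): f = s·(1−u)/u.
f = 2.22 × (1 − 0.0744) / 0.0744 = 2.0548 / 0.0744 ≈ 27.6% per quarter.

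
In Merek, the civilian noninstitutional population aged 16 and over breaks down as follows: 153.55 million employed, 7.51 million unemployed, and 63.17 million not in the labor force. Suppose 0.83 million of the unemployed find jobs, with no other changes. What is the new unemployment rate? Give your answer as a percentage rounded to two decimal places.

Initially, labor force = 153.55 + 7.51 = 161.06 million, so u = 7.51/161.06 = 4.66%.
After the change, unemployed falls and employed rises by 0.83; labor force unchanged → E = 154.38, U = 6.68, labor force = 161.06 million.
New unemployment rate = 6.68 / 161.06 = 4.15%.

New unemployment rate ≈ 4.15%.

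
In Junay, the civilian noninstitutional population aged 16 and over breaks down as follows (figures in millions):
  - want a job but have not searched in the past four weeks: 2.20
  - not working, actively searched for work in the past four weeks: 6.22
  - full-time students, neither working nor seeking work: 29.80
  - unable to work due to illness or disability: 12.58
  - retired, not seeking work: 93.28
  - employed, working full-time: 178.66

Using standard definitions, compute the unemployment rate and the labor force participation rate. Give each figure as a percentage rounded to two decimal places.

Employed = 178.66 million.
Unemployed = 6.22 million.
Labor force = 178.66 + 6.22 = 184.88 million.
Not in labor force = 2.20 + 29.80 + 12.58 + 93.28 = 137.86 million (those not working and not actively searching are outside the labor force — including those who want a job but have given up searching).
Civilian working-age population = 184.88 + 137.86 = 322.74 million.
Unemployment rate = 6.22 / 184.88 = 3.36%.
Labor force participation rate = 184.88 / 322.74 = 57.28%.

Unemployment rate ≈ 3.36%; labor force participation rate ≈ 57.28%.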